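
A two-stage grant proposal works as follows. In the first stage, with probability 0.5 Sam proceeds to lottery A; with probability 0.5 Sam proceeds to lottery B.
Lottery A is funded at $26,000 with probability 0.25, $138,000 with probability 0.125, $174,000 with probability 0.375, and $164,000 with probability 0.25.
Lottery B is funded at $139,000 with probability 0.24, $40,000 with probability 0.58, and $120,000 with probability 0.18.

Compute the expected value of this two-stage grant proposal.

EV(A) = 0.25 × 26000 + 0.125 × 138000 + 0.375 × 174000 + 0.25 × 164000 = 6500 + 17250 + 65250 + 41000 = 130000
EV(B) = 0.24 × 139000 + 0.58 × 40000 + 0.18 × 120000 = 33360 + 23200 + 21600 = 78160
Overall = 0.5 × 130000 + 0.5 × 78160 = 65000 + 39080 = 104080

$104,080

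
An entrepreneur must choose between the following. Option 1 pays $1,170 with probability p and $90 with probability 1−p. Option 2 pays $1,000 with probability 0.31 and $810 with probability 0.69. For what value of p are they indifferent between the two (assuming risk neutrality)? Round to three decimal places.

EV(Option 2) = 0.31 × 1000 + 0.69 × 810 = 310 + 558.9 = 868.9
p·1170 + (1−p)·90 = 868.9
1080p + 90 = 868.9
p = (868.9 − 90) / 1080

p = 0.721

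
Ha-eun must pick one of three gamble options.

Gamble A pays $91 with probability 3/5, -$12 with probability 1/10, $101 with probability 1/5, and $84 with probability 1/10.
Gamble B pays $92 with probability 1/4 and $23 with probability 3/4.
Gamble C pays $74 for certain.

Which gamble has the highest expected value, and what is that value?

Gamble A ($82)

Gamble A = 3/5 × 91 + 1/10 × (-12) + 1/5 × 101 + 1/10 × 84 = 54.6 − 1.2 + 20.2 + 8.4 = 82
Gamble B = 1/4 × 92 + 3/4 × 23 = 23 + 17.25 = 40.25
Gamble C: 74 (certain)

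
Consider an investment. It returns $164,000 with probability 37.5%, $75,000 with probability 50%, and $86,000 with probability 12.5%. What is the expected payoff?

EV = 0.375 × 164000 + 0.5 × 75000 + 0.125 × 86000 = 61500 + 37500 + 10750 = 109750

$109,750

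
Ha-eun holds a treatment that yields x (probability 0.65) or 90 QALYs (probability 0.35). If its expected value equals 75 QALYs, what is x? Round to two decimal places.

x = 66.92 QALYs

0.65·x + 0.35·90 = 75
0.65·x = 75 − 31.5 = 43.5
x = 43.5 / 0.65 = 66.9231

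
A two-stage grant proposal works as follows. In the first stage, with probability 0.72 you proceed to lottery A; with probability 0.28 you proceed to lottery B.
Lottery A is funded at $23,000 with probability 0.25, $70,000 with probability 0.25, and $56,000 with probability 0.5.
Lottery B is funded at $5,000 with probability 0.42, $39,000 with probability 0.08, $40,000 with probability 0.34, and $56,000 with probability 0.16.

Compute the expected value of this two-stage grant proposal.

EV(A) = 0.25 × 23000 + 0.25 × 70000 + 0.5 × 56000 = 5750 + 17500 + 28000 = 51250
EV(B) = 0.42 × 5000 + 0.08 × 39000 + 0.34 × 40000 + 0.16 × 56000 = 2100 + 3120 + 13600 + 8960 = 27780
Overall = 0.72 × 51250 + 0.28 × 27780 = 36900 + 7778.4 = 44678.4

$44,678.40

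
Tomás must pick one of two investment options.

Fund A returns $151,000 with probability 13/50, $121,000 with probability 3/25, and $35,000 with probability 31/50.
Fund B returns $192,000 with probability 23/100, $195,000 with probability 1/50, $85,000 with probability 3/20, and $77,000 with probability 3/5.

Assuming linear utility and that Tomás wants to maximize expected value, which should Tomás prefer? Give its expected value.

Fund A = 13/50 × 151000 + 3/25 × 121000 + 31/50 × 35000 = 39260 + 14520 + 21700 = 75480
Fund B = 23/100 × 192000 + 1/50 × 195000 + 3/20 × 85000 + 3/5 × 77000 = 44160 + 3900 + 12750 + 46200 = 107010

Fund B ($107,010)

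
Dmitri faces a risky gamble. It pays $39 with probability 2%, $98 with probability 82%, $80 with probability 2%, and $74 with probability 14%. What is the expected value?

$93.10

EV = 0.02 × 39 + 0.82 × 98 + 0.02 × 80 + 0.14 × 74 = 0.78 + 80.36 + 1.6 + 10.36 = 93.1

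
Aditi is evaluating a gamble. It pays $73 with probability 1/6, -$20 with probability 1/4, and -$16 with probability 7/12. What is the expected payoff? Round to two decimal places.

-$2.17

EV = 1/6 × 73 + 1/4 × (-20) + 7/12 × (-16) = 12.1667 − 5 − 9.3333 = -2.1667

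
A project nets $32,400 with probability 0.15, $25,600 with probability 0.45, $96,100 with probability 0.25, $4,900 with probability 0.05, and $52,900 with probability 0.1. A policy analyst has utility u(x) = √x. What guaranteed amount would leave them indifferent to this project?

$41,209

E[u] = 0.15·√32400 + 0.45·√25600 + 0.25·√96100 + 0.05·√4900 + 0.1·√52900 = 0.15·180 + 0.45·160 + 0.25·310 + 0.05·70 + 0.1·230 = 203
CE = (203)² = 41209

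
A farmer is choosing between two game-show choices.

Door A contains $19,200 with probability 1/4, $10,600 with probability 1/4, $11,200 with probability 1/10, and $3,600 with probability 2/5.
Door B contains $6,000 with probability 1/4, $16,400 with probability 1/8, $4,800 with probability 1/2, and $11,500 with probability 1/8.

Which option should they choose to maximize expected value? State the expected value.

Door A = 1/4 × 19200 + 1/4 × 10600 + 1/10 × 11200 + 2/5 × 3600 = 4800 + 2650 + 1120 + 1440 = 10010
Door B = 1/4 × 6000 + 1/8 × 16400 + 1/2 × 4800 + 1/8 × 11500 = 1500 + 2050 + 2400 + 1437.5 = 7387.5

Door A ($10,010)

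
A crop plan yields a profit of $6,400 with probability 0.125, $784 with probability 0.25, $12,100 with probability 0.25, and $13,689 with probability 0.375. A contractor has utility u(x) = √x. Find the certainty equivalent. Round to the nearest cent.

$7,810.14

E[u] = 0.125·√6400 + 0.25·√784 + 0.25·√12100 + 0.375·√13689 = 0.125·80 + 0.25·28 + 0.25·110 + 0.375·117 = 88.375
CE = (88.375)² = 7810.140625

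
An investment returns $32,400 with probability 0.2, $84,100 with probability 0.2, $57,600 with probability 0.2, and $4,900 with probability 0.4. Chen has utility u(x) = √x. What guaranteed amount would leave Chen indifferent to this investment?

E[u] = 0.2·√32400 + 0.2·√84100 + 0.2·√57600 + 0.4·√4900 = 0.2·180 + 0.2·290 + 0.2·240 + 0.4·70 = 170
CE = (170)² = 28900

$28,900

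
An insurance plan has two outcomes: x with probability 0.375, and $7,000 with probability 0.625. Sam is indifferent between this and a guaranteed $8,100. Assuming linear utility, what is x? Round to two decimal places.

0.375·x + 0.625·7000 = 8100
0.375·x = 8100 − 4375 = 3725
x = 3725 / 0.375 = 9933.3333

x = $9,933.33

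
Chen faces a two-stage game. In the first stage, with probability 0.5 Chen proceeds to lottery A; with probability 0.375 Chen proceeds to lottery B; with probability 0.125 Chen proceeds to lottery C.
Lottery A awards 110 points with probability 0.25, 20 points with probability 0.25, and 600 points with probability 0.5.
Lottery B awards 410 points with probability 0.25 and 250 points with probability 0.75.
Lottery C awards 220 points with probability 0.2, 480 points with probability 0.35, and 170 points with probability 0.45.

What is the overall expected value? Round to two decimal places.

EV(A) = 0.25 × 110 + 0.25 × 20 + 0.5 × 600 = 27.5 + 5 + 300 = 332.5
EV(B) = 0.25 × 410 + 0.75 × 250 = 102.5 + 187.5 = 290
EV(C) = 0.2 × 220 + 0.35 × 480 + 0.45 × 170 = 44 + 168 + 76.5 = 288.5
Overall = 0.5 × 332.5 + 0.375 × 290 + 0.125 × 288.5 = 166.25 + 108.75 + 36.0625 = 311.0625

311.06 points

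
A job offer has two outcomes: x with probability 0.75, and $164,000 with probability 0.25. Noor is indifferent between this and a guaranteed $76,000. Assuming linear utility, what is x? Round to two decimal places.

x = $46,666.67

0.75·x + 0.25·164000 = 76000
0.75·x = 76000 − 41000 = 35000
x = 35000 / 0.75 = 46666.6667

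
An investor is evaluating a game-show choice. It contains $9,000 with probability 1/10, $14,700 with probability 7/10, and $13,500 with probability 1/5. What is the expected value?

$13,890

EV = 1/10 × 9000 + 7/10 × 14700 + 1/5 × 13500 = 900 + 10290 + 2700 = 13890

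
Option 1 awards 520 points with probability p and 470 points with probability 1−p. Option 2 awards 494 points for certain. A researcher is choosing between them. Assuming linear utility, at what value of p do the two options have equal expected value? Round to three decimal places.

p·520 + (1−p)·470 = 494
50p + 470 = 494
p = (494 − 470) / 50

p = 0.480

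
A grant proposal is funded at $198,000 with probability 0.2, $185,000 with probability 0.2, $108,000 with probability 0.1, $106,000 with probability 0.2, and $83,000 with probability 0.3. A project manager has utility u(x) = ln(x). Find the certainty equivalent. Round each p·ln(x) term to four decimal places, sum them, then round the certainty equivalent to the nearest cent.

$124,991.37

E[u] = 0.2·ln(198000) + 0.2·ln(185000) + 0.1·ln(108000) + 0.2·ln(106000) + 0.3·ln(83000) = 2.4392 + 2.4256 + 1.1590 + 2.3142 + 3.3980 = 11.7360
CE = e^11.7360 ≈ 124991.37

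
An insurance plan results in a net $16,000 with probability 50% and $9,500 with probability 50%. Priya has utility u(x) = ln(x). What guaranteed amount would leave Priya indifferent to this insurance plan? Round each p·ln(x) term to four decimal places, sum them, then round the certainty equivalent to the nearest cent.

$12,328.88

E[u] = 0.5·ln(16000) + 0.5·ln(9500) = 4.8402 + 4.5795 = 9.4197
CE = e^9.4197 ≈ 12328.88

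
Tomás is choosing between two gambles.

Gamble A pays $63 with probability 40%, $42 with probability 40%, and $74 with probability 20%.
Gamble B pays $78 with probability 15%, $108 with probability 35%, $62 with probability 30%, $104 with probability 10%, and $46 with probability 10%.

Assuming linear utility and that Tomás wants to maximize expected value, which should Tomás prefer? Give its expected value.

Gamble B ($83.10)

Gamble A = 0.4 × 63 + 0.4 × 42 + 0.2 × 74 = 25.2 + 16.8 + 14.8 = 56.8
Gamble B = 0.15 × 78 + 0.35 × 108 + 0.3 × 62 + 0.1 × 104 + 0.1 × 46 = 11.7 + 37.8 + 18.6 + 10.4 + 4.6 = 83.1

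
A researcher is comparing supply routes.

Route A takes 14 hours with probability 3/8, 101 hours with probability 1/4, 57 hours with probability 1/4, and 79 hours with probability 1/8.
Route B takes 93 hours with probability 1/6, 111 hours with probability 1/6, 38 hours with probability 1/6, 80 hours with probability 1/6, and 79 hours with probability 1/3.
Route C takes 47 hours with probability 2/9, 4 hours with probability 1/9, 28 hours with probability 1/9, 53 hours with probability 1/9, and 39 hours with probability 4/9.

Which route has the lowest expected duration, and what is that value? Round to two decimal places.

Route A = 3/8 × 14 + 1/4 × 101 + 1/4 × 57 + 1/8 × 79 = 5.25 + 25.25 + 14.25 + 9.875 = 54.625
Route B = 1/6 × 93 + 1/6 × 111 + 1/6 × 38 + 1/6 × 80 + 1/3 × 79 = 15.5 + 18.5 + 6.3333 + 13.3333 + 26.3333 = 80
Route C = 2/9 × 47 + 1/9 × 4 + 1/9 × 28 + 1/9 × 53 + 4/9 × 39 = 10.4444 + 0.4444 + 3.1111 + 5.8889 + 17.3333 = 37.2222

Route C (37.22 hours)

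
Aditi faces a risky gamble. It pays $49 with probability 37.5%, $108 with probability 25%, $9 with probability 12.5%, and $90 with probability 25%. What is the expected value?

EV = 0.375 × 49 + 0.25 × 108 + 0.125 × 9 + 0.25 × 90 = 18.375 + 27 + 1.125 + 22.5 = 69

$69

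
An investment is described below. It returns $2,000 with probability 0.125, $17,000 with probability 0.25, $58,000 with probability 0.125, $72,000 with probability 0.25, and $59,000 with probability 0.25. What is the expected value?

$44,500

EV = 0.125 × 2000 + 0.25 × 17000 + 0.125 × 58000 + 0.25 × 72000 + 0.25 × 59000 = 250 + 4250 + 7250 + 18000 + 14750 = 44500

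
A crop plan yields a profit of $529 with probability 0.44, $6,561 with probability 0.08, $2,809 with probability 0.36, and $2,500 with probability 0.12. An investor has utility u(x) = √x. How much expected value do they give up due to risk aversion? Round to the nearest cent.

$331.66

E[u] = 0.44·√529 + 0.08·√6561 + 0.36·√2809 + 0.12·√2500 = 0.44·23 + 0.08·81 + 0.36·53 + 0.12·50 = 41.68
CE = (41.68)² = 1737.2224
Risk premium = EV − CE = 2068.88 − 1737.2224 = 331.6576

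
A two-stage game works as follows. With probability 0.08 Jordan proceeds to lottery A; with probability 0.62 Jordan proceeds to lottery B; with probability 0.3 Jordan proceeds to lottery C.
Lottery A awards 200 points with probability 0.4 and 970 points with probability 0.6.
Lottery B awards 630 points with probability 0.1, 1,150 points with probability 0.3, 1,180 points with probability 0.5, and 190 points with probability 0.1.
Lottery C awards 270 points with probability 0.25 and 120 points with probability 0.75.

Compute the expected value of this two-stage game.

EV(A) = 0.4 × 200 + 0.6 × 970 = 80 + 582 = 662
EV(B) = 0.1 × 630 + 0.3 × 1150 + 0.5 × 1180 + 0.1 × 190 = 63 + 345 + 590 + 19 = 1017
EV(C) = 0.25 × 270 + 0.75 × 120 = 67.5 + 90 = 157.5
Overall = 0.08 × 662 + 0.62 × 1017 + 0.3 × 157.5 = 52.96 + 630.54 + 47.25 = 730.75

730.75 points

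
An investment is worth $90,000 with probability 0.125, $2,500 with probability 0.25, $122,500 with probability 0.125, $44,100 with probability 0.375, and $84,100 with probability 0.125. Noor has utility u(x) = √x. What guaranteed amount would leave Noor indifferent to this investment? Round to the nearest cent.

E[u] = 0.125·√90000 + 0.25·√2500 + 0.125·√122500 + 0.375·√44100 + 0.125·√84100 = 0.125·300 + 0.25·50 + 0.125·350 + 0.375·210 + 0.125·290 = 208.75
CE = (208.75)² = 43576.5625

$43,576.56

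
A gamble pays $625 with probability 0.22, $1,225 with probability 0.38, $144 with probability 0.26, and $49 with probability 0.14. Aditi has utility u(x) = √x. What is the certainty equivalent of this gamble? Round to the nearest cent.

$524.41

E[u] = 0.22·√625 + 0.38·√1225 + 0.26·√144 + 0.14·√49 = 0.22·25 + 0.38·35 + 0.26·12 + 0.14·7 = 22.9
CE = (22.9)² = 524.41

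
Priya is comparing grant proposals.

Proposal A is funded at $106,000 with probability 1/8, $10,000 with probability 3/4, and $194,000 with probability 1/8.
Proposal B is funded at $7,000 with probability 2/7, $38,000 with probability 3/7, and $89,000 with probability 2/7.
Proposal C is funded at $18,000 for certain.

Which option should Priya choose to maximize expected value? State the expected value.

Proposal A ($45,000)

Proposal A = 1/8 × 106000 + 3/4 × 10000 + 1/8 × 194000 = 13250 + 7500 + 24250 = 45000
Proposal B = 2/7 × 7000 + 3/7 × 38000 + 2/7 × 89000 = 2000 + 16285.7143 + 25428.5714 = 43714.2857
Proposal C: 18000 (certain)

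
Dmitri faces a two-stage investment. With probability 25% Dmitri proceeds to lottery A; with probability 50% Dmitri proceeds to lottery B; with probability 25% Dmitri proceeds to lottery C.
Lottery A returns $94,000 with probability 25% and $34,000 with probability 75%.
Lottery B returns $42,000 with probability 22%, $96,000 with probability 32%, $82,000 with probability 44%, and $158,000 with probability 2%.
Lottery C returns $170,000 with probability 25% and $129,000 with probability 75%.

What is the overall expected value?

$86,662.50

EV(A) = 0.25 × 94000 + 0.75 × 34000 = 23500 + 25500 = 49000
EV(B) = 0.22 × 42000 + 0.32 × 96000 + 0.44 × 82000 + 0.02 × 158000 = 9240 + 30720 + 36080 + 3160 = 79200
EV(C) = 0.25 × 170000 + 0.75 × 129000 = 42500 + 96750 = 139250
Overall = 0.25 × 49000 + 0.5 × 79200 + 0.25 × 139250 = 12250 + 39600 + 34812.5 = 86662.5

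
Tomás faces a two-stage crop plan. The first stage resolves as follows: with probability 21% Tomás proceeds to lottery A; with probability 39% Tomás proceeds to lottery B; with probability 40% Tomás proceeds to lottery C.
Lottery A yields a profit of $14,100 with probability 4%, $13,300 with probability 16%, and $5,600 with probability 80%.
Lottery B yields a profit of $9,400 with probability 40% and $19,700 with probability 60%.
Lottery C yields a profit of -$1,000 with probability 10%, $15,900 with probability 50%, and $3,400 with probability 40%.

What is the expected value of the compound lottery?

EV(A) = 0.04 × 14100 + 0.16 × 13300 + 0.8 × 5600 = 564 + 2128 + 4480 = 7172
EV(B) = 0.4 × 9400 + 0.6 × 19700 = 3760 + 11820 = 15580
EV(C) = 0.1 × (-1000) + 0.5 × 15900 + 0.4 × 3400 = -100 + 7950 + 1360 = 9210
Overall = 0.21 × 7172 + 0.39 × 15580 + 0.4 × 9210 = 1506.12 + 6076.2 + 3684 = 11266.32

$11,266.32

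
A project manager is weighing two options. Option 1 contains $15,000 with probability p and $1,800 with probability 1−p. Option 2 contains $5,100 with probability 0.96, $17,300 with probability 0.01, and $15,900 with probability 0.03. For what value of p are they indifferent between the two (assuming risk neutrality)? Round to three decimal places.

p = 0.284

EV(Option 2) = 0.96 × 5100 + 0.01 × 17300 + 0.03 × 15900 = 4896 + 173 + 477 = 5546
p·15000 + (1−p)·1800 = 5546
13200p + 1800 = 5546
p = (5546 − 1800) / 13200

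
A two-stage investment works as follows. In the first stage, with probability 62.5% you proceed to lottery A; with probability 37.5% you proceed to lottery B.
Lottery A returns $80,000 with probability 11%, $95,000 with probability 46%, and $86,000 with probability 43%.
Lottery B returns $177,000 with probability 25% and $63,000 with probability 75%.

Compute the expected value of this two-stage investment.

$90,237.50

EV(A) = 0.11 × 80000 + 0.46 × 95000 + 0.43 × 86000 = 8800 + 43700 + 36980 = 89480
EV(B) = 0.25 × 177000 + 0.75 × 63000 = 44250 + 47250 = 91500
Overall = 0.625 × 89480 + 0.375 × 91500 = 55925 + 34312.5 = 90237.5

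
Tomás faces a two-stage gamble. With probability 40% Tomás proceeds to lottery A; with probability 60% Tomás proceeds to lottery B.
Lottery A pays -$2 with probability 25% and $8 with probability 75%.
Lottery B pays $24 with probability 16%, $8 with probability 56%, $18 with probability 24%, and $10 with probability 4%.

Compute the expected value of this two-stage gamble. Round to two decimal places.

$10.02

EV(A) = 0.25 × (-2) + 0.75 × 8 = -0.5 + 6 = 5.5
EV(B) = 0.16 × 24 + 0.56 × 8 + 0.24 × 18 + 0.04 × 10 = 3.84 + 4.48 + 4.32 + 0.4 = 13.04
Overall = 0.4 × 5.5 + 0.6 × 13.04 = 2.2 + 7.824 = 10.024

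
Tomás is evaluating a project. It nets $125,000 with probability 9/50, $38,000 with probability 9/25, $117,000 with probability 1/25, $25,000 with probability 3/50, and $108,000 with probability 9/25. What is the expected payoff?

EV = 9/50 × 125000 + 9/25 × 38000 + 1/25 × 117000 + 3/50 × 25000 + 9/25 × 108000 = 22500 + 13680 + 4680 + 1500 + 38880 = 81240

$81,240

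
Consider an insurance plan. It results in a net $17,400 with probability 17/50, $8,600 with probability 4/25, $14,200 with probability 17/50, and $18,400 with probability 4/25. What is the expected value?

EV = 17/50 × 17400 + 4/25 × 8600 + 17/50 × 14200 + 4/25 × 18400 = 5916 + 1376 + 4828 + 2944 = 15064

$15,064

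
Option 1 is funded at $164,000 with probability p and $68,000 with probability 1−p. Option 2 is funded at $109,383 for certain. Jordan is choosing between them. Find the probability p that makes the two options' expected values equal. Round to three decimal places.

p·164000 + (1−p)·68000 = 109383
96000p + 68000 = 109383
p = (109383 − 68000) / 96000

p = 0.431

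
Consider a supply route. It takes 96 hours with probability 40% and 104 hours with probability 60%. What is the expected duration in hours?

EV = 0.4 × 96 + 0.6 × 104 = 38.4 + 62.4 = 100.8

100.8 hours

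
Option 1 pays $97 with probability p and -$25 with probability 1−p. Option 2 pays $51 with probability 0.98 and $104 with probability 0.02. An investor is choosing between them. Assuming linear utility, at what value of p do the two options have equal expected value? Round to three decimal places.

p = 0.632

EV(Option 2) = 0.98 × 51 + 0.02 × 104 = 49.98 + 2.08 = 52.06
p·97 + (1−p)·(-25) = 52.06
122p − 25 = 52.06
p = (52.06 + 25) / 122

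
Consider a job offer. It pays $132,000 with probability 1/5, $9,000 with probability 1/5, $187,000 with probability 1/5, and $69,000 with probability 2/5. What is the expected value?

$93,200

EV = 1/5 × 132000 + 1/5 × 9000 + 1/5 × 187000 + 2/5 × 69000 = 26400 + 1800 + 37400 + 27600 = 93200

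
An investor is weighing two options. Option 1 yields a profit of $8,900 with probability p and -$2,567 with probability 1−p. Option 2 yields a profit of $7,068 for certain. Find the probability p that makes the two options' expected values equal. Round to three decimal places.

p·8900 + (1−p)·(-2567) = 7068
11467p − 2567 = 7068
p = (7068 + 2567) / 11467

p = 0.840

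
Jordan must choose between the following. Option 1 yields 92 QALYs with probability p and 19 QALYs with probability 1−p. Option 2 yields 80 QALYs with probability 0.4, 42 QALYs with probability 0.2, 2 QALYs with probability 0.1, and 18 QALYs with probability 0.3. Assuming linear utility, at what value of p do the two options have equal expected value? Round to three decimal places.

EV(Option 2) = 0.4 × 80 + 0.2 × 42 + 0.1 × 2 + 0.3 × 18 = 32 + 8.4 + 0.2 + 5.4 = 46
p·92 + (1−p)·19 = 46
73p + 19 = 46
p = (46 − 19) / 73

p = 0.370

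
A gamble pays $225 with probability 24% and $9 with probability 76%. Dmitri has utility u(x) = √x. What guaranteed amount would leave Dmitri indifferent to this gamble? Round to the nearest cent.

E[u] = 0.24·√225 + 0.76·√9 = 0.24·15 + 0.76·3 = 5.88
CE = (5.88)² = 34.5744

$34.57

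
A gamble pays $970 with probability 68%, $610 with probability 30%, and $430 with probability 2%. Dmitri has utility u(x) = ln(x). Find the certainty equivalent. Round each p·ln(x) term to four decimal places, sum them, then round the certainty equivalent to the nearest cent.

E[u] = 0.68·ln(970) + 0.3·ln(610) + 0.02·ln(430) = 4.6766 + 1.9240 + 0.1213 = 6.7219
CE = e^6.7219 ≈ 830.39

$830.39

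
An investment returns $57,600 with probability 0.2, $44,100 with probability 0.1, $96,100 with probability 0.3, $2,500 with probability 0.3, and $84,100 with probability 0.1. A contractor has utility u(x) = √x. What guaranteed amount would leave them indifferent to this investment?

E[u] = 0.2·√57600 + 0.1·√44100 + 0.3·√96100 + 0.3·√2500 + 0.1·√84100 = 0.2·240 + 0.1·210 + 0.3·310 + 0.3·50 + 0.1·290 = 206
CE = (206)² = 42436

$42,436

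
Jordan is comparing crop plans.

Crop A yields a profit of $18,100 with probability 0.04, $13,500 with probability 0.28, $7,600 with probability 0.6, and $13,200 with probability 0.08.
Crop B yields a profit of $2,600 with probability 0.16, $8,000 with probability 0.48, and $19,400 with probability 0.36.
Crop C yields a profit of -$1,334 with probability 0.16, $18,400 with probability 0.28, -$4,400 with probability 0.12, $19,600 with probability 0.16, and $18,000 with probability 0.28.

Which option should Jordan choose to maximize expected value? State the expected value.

Crop A = 0.04 × 18100 + 0.28 × 13500 + 0.6 × 7600 + 0.08 × 13200 = 724 + 3780 + 4560 + 1056 = 10120
Crop B = 0.16 × 2600 + 0.48 × 8000 + 0.36 × 19400 = 416 + 3840 + 6984 = 11240
Crop C = 0.16 × (-1334) + 0.28 × 18400 + 0.12 × (-4400) + 0.16 × 19600 + 0.28 × 18000 = -213.44 + 5152 − 528 + 3136 + 5040 = 12586.56

Crop C ($12,586.56)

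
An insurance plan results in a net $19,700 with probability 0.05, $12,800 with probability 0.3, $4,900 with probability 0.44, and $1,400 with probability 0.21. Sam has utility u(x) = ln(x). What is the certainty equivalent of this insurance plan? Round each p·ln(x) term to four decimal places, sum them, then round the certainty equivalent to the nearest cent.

E[u] = 0.05·ln(19700) + 0.3·ln(12800) + 0.44·ln(4900) + 0.21·ln(1400) = 0.4944 + 2.8372 + 3.7387 + 1.5213 = 8.5916
CE = e^8.5916 ≈ 5386.22

$5,386.22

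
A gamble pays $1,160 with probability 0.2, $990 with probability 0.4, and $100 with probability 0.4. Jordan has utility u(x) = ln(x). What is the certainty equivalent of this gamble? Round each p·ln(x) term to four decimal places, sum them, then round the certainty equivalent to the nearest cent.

E[u] = 0.2·ln(1160) + 0.4·ln(990) + 0.4·ln(100) = 1.4112 + 2.7591 + 1.8421 = 6.0124
CE = e^6.0124 ≈ 408.46

$408.46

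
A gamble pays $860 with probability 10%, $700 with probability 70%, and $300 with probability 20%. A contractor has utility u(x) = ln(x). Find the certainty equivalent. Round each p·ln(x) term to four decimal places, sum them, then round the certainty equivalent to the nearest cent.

E[u] = 0.1·ln(860) + 0.7·ln(700) + 0.2·ln(300) = 0.6757 + 4.5858 + 1.1408 = 6.4023
CE = e^6.4023 ≈ 603.23

$603.23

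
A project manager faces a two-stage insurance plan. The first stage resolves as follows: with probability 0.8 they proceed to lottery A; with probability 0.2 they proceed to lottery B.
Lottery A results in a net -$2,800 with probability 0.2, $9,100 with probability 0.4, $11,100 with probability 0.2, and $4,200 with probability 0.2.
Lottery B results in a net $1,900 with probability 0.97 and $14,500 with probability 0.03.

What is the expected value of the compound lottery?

$5,367.60

EV(A) = 0.2 × (-2800) + 0.4 × 9100 + 0.2 × 11100 + 0.2 × 4200 = -560 + 3640 + 2220 + 840 = 6140
EV(B) = 0.97 × 1900 + 0.03 × 14500 = 1843 + 435 = 2278
Overall = 0.8 × 6140 + 0.2 × 2278 = 4912 + 455.6 = 5367.6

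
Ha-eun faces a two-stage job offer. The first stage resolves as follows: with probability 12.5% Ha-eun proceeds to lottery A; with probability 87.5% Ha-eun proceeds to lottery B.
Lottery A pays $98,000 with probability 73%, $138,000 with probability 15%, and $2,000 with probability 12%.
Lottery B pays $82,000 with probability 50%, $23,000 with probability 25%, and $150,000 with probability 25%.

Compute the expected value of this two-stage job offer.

$85,278.75

EV(A) = 0.73 × 98000 + 0.15 × 138000 + 0.12 × 2000 = 71540 + 20700 + 240 = 92480
EV(B) = 0.5 × 82000 + 0.25 × 23000 + 0.25 × 150000 = 41000 + 5750 + 37500 = 84250
Overall = 0.125 × 92480 + 0.875 × 84250 = 11560 + 73718.75 = 85278.75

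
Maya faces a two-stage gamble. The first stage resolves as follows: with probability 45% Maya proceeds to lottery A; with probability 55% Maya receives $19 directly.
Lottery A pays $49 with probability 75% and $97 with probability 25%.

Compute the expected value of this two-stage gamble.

EV(A) = 0.75 × 49 + 0.25 × 97 = 36.75 + 24.25 = 61
Branch B: 19 (certain)
Overall = 0.45 × 61 + 0.55 × 19 = 27.45 + 10.45 = 37.9

$37.90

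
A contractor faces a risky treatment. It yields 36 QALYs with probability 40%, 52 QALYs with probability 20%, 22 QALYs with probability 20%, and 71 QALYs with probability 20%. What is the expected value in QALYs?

43.4 QALYs

EV = 0.4 × 36 + 0.2 × 52 + 0.2 × 22 + 0.2 × 71 = 14.4 + 10.4 + 4.4 + 14.2 = 43.4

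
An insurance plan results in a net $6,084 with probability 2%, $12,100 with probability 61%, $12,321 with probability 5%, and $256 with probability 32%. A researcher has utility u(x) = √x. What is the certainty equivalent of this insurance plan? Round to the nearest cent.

$6,293.25

E[u] = 0.02·√6084 + 0.61·√12100 + 0.05·√12321 + 0.32·√256 = 0.02·78 + 0.61·110 + 0.05·111 + 0.32·16 = 79.33
CE = (79.33)² = 6293.2489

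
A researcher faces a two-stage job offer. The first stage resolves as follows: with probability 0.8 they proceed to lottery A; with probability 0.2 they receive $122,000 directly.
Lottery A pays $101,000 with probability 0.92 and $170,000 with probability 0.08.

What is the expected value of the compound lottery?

EV(A) = 0.92 × 101000 + 0.08 × 170000 = 92920 + 13600 = 106520
Branch B: 122000 (certain)
Overall = 0.8 × 106520 + 0.2 × 122000 = 85216 + 24400 = 109616

$109,616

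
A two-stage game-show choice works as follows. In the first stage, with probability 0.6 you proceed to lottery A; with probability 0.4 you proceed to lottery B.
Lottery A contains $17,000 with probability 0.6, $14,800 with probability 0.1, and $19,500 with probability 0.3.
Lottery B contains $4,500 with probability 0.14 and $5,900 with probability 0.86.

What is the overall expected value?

EV(A) = 0.6 × 17000 + 0.1 × 14800 + 0.3 × 19500 = 10200 + 1480 + 5850 = 17530
EV(B) = 0.14 × 4500 + 0.86 × 5900 = 630 + 5074 = 5704
Overall = 0.6 × 17530 + 0.4 × 5704 = 10518 + 2281.6 = 12799.6

$12,799.60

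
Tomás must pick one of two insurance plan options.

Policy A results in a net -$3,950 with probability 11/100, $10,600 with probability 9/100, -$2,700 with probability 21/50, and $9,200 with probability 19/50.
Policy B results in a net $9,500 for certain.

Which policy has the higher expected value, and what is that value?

Policy A = 11/100 × (-3950) + 9/100 × 10600 + 21/50 × (-2700) + 19/50 × 9200 = -434.5 + 954 − 1134 + 3496 = 2881.5
Policy B: 9500 (certain)

Policy B ($9,500)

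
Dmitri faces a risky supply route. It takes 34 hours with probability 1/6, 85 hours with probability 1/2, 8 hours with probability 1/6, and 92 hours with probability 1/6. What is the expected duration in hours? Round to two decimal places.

64.83 hours

EV = 1/6 × 34 + 1/2 × 85 + 1/6 × 8 + 1/6 × 92 = 5.6667 + 42.5 + 1.3333 + 15.3333 = 64.8333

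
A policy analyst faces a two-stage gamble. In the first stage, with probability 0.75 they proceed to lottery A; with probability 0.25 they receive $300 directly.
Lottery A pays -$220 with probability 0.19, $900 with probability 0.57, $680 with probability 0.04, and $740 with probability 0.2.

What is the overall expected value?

EV(A) = 0.19 × (-220) + 0.57 × 900 + 0.04 × 680 + 0.2 × 740 = -41.8 + 513 + 27.2 + 148 = 646.4
Branch B: 300 (certain)
Overall = 0.75 × 646.4 + 0.25 × 300 = 484.8 + 75 = 559.8

$559.80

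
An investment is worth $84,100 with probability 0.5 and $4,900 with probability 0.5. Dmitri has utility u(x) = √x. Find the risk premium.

$12,100

E[u] = 0.5·√84100 + 0.5·√4900 = 0.5·290 + 0.5·70 = 180
CE = (180)² = 32400
Risk premium = EV − CE = 44500 − 32400 = 12100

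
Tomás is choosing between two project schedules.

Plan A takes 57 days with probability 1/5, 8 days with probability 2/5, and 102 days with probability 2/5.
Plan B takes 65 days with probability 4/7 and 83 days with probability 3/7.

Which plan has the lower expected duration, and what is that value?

Plan A (55.4 days)

Plan A = 1/5 × 57 + 2/5 × 8 + 2/5 × 102 = 11.4 + 3.2 + 40.8 = 55.4
Plan B = 4/7 × 65 + 3/7 × 83 = 37.1429 + 35.5714 = 72.7143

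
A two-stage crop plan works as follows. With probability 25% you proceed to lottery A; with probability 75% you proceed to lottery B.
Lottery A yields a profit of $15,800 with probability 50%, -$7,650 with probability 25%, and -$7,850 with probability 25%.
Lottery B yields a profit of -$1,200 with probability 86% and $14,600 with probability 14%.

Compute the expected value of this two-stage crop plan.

EV(A) = 0.5 × 15800 + 0.25 × (-7650) + 0.25 × (-7850) = 7900 − 1912.5 − 1962.5 = 4025
EV(B) = 0.86 × (-1200) + 0.14 × 14600 = -1032 + 2044 = 1012
Overall = 0.25 × 4025 + 0.75 × 1012 = 1006.25 + 759 = 1765.25

$1,765.25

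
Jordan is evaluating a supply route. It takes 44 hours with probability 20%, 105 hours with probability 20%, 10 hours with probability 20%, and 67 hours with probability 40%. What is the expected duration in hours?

58.6 hours

EV = 0.2 × 44 + 0.2 × 105 + 0.2 × 10 + 0.4 × 67 = 8.8 + 21 + 2 + 26.8 = 58.6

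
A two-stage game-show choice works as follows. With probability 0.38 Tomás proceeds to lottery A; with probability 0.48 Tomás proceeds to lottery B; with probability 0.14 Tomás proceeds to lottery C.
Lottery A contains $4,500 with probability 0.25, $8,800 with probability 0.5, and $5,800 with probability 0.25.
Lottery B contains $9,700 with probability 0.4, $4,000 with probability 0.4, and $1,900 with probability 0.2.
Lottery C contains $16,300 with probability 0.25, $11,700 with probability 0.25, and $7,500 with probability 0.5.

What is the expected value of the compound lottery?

$6,968.30

EV(A) = 0.25 × 4500 + 0.5 × 8800 + 0.25 × 5800 = 1125 + 4400 + 1450 = 6975
EV(B) = 0.4 × 9700 + 0.4 × 4000 + 0.2 × 1900 = 3880 + 1600 + 380 = 5860
EV(C) = 0.25 × 16300 + 0.25 × 11700 + 0.5 × 7500 = 4075 + 2925 + 3750 = 10750
Overall = 0.38 × 6975 + 0.48 × 5860 + 0.14 × 10750 = 2650.5 + 2812.8 + 1505 = 6968.3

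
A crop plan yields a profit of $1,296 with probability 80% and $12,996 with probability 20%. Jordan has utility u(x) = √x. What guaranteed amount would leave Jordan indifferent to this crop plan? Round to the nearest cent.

$2,662.56

E[u] = 0.8·√1296 + 0.2·√12996 = 0.8·36 + 0.2·114 = 51.6
CE = (51.6)² = 2662.56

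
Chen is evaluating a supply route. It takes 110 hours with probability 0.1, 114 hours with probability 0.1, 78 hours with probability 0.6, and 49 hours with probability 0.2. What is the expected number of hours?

79 hours

EV = 0.1 × 110 + 0.1 × 114 + 0.6 × 78 + 0.2 × 49 = 11 + 11.4 + 46.8 + 9.8 = 79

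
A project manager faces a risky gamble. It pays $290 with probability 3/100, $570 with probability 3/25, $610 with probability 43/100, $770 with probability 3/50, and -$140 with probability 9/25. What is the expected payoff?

EV = 3/100 × 290 + 3/25 × 570 + 43/100 × 610 + 3/50 × 770 + 9/25 × (-140) = 8.7 + 68.4 + 262.3 + 46.2 − 50.4 = 335.2

$335.20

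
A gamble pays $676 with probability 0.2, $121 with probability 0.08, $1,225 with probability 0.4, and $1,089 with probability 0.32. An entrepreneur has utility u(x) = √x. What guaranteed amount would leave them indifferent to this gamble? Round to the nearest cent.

E[u] = 0.2·√676 + 0.08·√121 + 0.4·√1225 + 0.32·√1089 = 0.2·26 + 0.08·11 + 0.4·35 + 0.32·33 = 30.64
CE = (30.64)² = 938.8096

$938.81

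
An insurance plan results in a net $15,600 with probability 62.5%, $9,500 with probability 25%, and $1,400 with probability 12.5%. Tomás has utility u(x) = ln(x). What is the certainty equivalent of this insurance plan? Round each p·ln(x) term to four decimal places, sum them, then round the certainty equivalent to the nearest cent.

E[u] = 0.625·ln(15600) + 0.25·ln(9500) + 0.125·ln(1400) = 6.0344 + 2.2898 + 0.9055 = 9.2297
CE = e^9.2297 ≈ 10195.48

$10,195.48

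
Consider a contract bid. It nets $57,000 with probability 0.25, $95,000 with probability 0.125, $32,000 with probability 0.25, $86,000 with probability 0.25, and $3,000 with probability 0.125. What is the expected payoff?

EV = 0.25 × 57000 + 0.125 × 95000 + 0.25 × 32000 + 0.25 × 86000 + 0.125 × 3000 = 14250 + 11875 + 8000 + 21500 + 375 = 56000

$56,000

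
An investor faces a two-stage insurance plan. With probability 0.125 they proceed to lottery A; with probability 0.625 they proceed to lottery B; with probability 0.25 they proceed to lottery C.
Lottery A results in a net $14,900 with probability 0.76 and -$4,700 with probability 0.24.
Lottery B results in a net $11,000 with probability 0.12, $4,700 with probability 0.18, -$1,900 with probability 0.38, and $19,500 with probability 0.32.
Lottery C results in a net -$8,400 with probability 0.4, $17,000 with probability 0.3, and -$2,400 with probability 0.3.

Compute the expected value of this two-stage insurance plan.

$6,332

EV(A) = 0.76 × 14900 + 0.24 × (-4700) = 11324 − 1128 = 10196
EV(B) = 0.12 × 11000 + 0.18 × 4700 + 0.38 × (-1900) + 0.32 × 19500 = 1320 + 846 − 722 + 6240 = 7684
EV(C) = 0.4 × (-8400) + 0.3 × 17000 + 0.3 × (-2400) = -3360 + 5100 − 720 = 1020
Overall = 0.125 × 10196 + 0.625 × 7684 + 0.25 × 1020 = 1274.5 + 4802.5 + 255 = 6332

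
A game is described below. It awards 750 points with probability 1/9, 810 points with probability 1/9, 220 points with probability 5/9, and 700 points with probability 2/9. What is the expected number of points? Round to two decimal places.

EV = 1/9 × 750 + 1/9 × 810 + 5/9 × 220 + 2/9 × 700 = 83.3333 + 90 + 122.2222 + 155.5556 = 451.1111

451.11 points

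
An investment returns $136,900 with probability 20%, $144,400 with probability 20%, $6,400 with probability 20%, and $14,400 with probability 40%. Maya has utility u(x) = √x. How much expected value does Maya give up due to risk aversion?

E[u] = 0.2·√136900 + 0.2·√144400 + 0.2·√6400 + 0.4·√14400 = 0.2·370 + 0.2·380 + 0.2·80 + 0.4·120 = 214
CE = (214)² = 45796
Risk premium = EV − CE = 63300 − 45796 = 17504

$17,504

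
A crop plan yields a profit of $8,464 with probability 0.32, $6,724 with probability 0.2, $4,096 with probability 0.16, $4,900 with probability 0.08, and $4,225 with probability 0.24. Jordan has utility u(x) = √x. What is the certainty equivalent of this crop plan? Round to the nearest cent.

$5,972.20

E[u] = 0.32·√8464 + 0.2·√6724 + 0.16·√4096 + 0.08·√4900 + 0.24·√4225 = 0.32·92 + 0.2·82 + 0.16·64 + 0.08·70 + 0.24·65 = 77.28
CE = (77.28)² = 5972.1984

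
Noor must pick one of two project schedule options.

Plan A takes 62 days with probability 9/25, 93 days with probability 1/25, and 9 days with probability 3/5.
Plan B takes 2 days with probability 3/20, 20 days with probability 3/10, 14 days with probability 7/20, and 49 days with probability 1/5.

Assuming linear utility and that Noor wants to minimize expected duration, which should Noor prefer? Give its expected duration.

Plan A = 9/25 × 62 + 1/25 × 93 + 3/5 × 9 = 22.32 + 3.72 + 5.4 = 31.44
Plan B = 3/20 × 2 + 3/10 × 20 + 7/20 × 14 + 1/5 × 49 = 0.3 + 6 + 4.9 + 9.8 = 21

Plan B (21 days)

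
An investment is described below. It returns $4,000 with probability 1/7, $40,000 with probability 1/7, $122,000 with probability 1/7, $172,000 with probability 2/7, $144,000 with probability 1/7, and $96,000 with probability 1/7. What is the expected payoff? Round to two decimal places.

$107,142.86

EV = 1/7 × 4000 + 1/7 × 40000 + 1/7 × 122000 + 2/7 × 172000 + 1/7 × 144000 + 1/7 × 96000 = 571.4286 + 5714.2857 + 17428.5714 + 49142.8571 + 20571.4286 + 13714.2857 = 107142.8571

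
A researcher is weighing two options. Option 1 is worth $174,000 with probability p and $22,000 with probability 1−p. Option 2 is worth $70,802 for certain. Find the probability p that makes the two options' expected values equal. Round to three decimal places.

p·174000 + (1−p)·22000 = 70802
152000p + 22000 = 70802
p = (70802 − 22000) / 152000

p = 0.321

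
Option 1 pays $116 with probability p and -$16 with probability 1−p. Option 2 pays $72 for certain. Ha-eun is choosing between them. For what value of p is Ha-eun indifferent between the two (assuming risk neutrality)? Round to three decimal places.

p·116 + (1−p)·(-16) = 72
132p − 16 = 72
p = (72 + 16) / 132

p = 0.667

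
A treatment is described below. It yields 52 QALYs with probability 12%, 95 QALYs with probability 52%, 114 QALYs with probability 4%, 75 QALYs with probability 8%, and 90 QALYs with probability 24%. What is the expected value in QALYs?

EV = 0.12 × 52 + 0.52 × 95 + 0.04 × 114 + 0.08 × 75 + 0.24 × 90 = 6.24 + 49.4 + 4.56 + 6 + 21.6 = 87.8

87.8 QALYs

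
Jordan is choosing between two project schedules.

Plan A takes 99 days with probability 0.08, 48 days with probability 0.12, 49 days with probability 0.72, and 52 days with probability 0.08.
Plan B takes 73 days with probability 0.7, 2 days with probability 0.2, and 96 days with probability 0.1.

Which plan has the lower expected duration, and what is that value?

Plan A (53.12 days)

Plan A = 0.08 × 99 + 0.12 × 48 + 0.72 × 49 + 0.08 × 52 = 7.92 + 5.76 + 35.28 + 4.16 = 53.12
Plan B = 0.7 × 73 + 0.2 × 2 + 0.1 × 96 = 51.1 + 0.4 + 9.6 = 61.1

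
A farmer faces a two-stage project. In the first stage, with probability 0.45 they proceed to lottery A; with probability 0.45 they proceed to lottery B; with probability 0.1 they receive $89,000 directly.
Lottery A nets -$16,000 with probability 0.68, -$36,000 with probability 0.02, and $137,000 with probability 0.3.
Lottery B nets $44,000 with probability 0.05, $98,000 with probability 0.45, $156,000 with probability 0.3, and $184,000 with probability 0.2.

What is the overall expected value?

EV(A) = 0.68 × (-16000) + 0.02 × (-36000) + 0.3 × 137000 = -10880 − 720 + 41100 = 29500
EV(B) = 0.05 × 44000 + 0.45 × 98000 + 0.3 × 156000 + 0.2 × 184000 = 2200 + 44100 + 46800 + 36800 = 129900
Branch C: 89000 (certain)
Overall = 0.45 × 29500 + 0.45 × 129900 + 0.1 × 89000 = 13275 + 58455 + 8900 = 80630

$80,630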